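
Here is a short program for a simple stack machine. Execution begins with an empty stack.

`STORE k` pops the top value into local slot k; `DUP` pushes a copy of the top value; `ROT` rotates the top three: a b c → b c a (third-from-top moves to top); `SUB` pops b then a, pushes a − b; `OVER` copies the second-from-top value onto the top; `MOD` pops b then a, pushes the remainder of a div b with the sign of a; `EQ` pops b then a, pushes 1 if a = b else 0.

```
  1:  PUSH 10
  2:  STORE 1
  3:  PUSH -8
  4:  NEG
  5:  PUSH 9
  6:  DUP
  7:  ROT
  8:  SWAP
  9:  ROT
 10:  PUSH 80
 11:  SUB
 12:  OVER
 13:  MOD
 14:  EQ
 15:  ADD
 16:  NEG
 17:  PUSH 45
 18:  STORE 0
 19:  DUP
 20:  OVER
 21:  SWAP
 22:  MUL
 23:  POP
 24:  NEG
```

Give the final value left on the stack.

PUSH 10 → 10
STORE 1 → (empty)
PUSH -8 → -8
NEG     → 8
PUSH 9  → 8 9
DUP     → 8 9 9
ROT     → 9 9 8
SWAP    → 9 8 9
ROT     → 8 9 9
PUSH 80 → 8 9 9 80
SUB     → 8 9 -71
OVER    → 8 9 -71 9
MOD     → 8 9 -8
EQ      → 8 0
ADD     → 8
NEG     → -8
PUSH 45 → -8 45
STORE 0 → -8
DUP     → -8 -8
OVER    → -8 -8 -8
SWAP    → -8 -8 -8
MUL     → -8 64
POP     → -8
NEG     → 8

8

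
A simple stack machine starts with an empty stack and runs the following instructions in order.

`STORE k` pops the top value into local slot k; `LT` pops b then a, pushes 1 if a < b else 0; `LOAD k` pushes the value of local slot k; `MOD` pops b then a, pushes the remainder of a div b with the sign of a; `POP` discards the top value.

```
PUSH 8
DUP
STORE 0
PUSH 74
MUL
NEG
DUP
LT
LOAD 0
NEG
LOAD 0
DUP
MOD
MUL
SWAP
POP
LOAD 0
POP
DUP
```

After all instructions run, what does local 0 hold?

PUSH 8  : [8]
DUP     : [8, 8]
STORE 0 : [8]
PUSH 74 : [8, 74]
MUL     : [592]
NEG     : [-592]
DUP     : [-592, -592]
LT      : [0]
LOAD 0  : [0, 8]
NEG     : [0, -8]
LOAD 0  : [0, -8, 8]
DUP     : [0, -8, 8, 8]
MOD     : [0, -8, 0]
MUL     : [0, 0]
SWAP    : [0, 0]
POP     : [0]
LOAD 0  : [0, 8]
POP     : [0]
DUP     : [0, 0]

8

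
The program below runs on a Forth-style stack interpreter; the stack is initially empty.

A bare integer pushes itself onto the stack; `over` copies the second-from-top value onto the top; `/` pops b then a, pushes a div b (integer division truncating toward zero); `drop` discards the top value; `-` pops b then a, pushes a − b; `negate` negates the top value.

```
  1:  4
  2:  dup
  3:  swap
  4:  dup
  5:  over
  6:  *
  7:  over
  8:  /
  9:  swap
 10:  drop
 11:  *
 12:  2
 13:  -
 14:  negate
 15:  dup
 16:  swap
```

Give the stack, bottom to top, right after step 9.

[4, 4, 4]

4     [4]
dup   [4, 4]
swap  [4, 4]
dup   [4, 4, 4]
over  [4, 4, 4, 4]
*     [4, 4, 16]
over  [4, 4, 16, 4]
/     [4, 4, 4]
swap  [4, 4, 4]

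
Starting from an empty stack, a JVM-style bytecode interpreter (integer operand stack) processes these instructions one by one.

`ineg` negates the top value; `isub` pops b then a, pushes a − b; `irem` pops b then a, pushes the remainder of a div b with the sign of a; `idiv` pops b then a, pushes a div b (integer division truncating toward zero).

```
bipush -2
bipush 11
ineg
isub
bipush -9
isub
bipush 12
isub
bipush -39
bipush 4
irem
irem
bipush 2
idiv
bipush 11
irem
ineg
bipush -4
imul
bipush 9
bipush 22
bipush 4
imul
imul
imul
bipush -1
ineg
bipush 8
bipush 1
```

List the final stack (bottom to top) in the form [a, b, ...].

bipush -2  -> -2
bipush 11  -> -2 11
ineg       -> -2 -11
isub       -> 9
bipush -9  -> 9 -9
isub       -> 18
bipush 12  -> 18 12
isub       -> 6
bipush -39 -> 6 -39
bipush 4   -> 6 -39 4
irem       -> 6 -3
irem       -> 0
bipush 2   -> 0 2
idiv       -> 0
bipush 11  -> 0 11
irem       -> 0
ineg       -> 0
bipush -4  -> 0 -4
imul       -> 0
bipush 9   -> 0 9
bipush 22  -> 0 9 22
bipush 4   -> 0 9 22 4
imul       -> 0 9 88
imul       -> 0 792
imul       -> 0
bipush -1  -> 0 -1
ineg       -> 0 1
bipush 8   -> 0 1 8
bipush 1   -> 0 1 8 1

[0, 1, 8, 1]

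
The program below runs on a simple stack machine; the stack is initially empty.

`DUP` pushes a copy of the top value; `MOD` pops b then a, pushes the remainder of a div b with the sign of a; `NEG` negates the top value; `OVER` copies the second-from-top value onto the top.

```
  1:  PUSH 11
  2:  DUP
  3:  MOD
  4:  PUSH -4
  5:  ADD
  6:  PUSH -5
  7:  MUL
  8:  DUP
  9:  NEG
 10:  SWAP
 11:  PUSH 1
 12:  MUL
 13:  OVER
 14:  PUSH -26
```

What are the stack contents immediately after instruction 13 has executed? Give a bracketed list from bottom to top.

[-20, 20, -20]

PUSH 11 -> 11
DUP     -> 11 11
MOD     -> 0
PUSH -4 -> 0 -4
ADD     -> -4
PUSH -5 -> -4 -5
MUL     -> 20
DUP     -> 20 20
NEG     -> 20 -20
SWAP    -> -20 20
PUSH 1  -> -20 20 1
MUL     -> -20 20
OVER    -> -20 20 -20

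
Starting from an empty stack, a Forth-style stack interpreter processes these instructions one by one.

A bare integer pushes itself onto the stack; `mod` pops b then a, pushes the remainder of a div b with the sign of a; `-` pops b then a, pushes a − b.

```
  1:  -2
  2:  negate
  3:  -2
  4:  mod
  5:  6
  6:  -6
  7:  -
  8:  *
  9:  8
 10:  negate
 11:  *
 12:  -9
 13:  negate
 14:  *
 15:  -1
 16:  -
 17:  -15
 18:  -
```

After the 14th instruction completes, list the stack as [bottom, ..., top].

-2     -> [-2]
negate -> [2]
-2     -> [2, -2]
mod    -> [0]
6      -> [0, 6]
-6     -> [0, 6, -6]
-      -> [0, 12]
*      -> [0]
8      -> [0, 8]
negate -> [0, -8]
*      -> [0]
-9     -> [0, -9]
negate -> [0, 9]
*      -> [0]

[0]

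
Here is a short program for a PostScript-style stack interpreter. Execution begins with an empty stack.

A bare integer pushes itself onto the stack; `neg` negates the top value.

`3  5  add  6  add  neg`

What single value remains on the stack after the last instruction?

-14

3   → [3]
5   → [3, 5]
add → [8]
6   → [8, 6]
add → [14]
neg → [-14]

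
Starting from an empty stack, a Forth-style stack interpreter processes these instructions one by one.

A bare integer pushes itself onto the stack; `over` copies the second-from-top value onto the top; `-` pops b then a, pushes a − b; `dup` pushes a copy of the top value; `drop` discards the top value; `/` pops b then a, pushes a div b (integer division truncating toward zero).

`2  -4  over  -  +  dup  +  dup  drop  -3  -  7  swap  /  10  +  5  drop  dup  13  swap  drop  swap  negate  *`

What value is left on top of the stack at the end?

-117

2       [2]
-4      [2, -4]
over    [2, -4, 2]
-       [2, -6]
+       [-4]
dup     [-4, -4]
+       [-8]
dup     [-8, -8]
drop    [-8]
-3      [-8, -3]
-       [-5]
7       [-5, 7]
swap    [7, -5]
/       [-1]
10      [-1, 10]
+       [9]
5       [9, 5]
drop    [9]
dup     [9, 9]
13      [9, 9, 13]
swap    [9, 13, 9]
drop    [9, 13]
swap    [13, 9]
negate  [13, -9]
*       [-117]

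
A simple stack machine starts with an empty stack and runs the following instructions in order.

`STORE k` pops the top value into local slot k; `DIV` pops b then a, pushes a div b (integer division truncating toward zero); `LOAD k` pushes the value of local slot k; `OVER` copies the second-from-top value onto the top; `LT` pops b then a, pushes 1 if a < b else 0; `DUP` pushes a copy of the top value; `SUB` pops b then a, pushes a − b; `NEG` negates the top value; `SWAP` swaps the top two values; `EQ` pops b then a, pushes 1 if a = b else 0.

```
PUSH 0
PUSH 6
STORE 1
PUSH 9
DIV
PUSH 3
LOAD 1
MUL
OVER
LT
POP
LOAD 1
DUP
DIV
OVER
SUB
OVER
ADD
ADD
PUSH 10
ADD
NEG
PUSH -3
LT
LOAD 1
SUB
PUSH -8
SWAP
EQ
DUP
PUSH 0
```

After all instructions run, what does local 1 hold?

6

PUSH 0  : [0]
PUSH 6  : [0, 6]
STORE 1 : [0]
PUSH 9  : [0, 9]
DIV     : [0]
PUSH 3  : [0, 3]
LOAD 1  : [0, 3, 6]
MUL     : [0, 18]
OVER    : [0, 18, 0]
LT      : [0, 0]
POP     : [0]
LOAD 1  : [0, 6]
DUP     : [0, 6, 6]
DIV     : [0, 1]
OVER    : [0, 1, 0]
SUB     : [0, 1]
OVER    : [0, 1, 0]
ADD     : [0, 1]
ADD     : [1]
PUSH 10 : [1, 10]
ADD     : [11]
NEG     : [-11]
PUSH -3 : [-11, -3]
LT      : [1]
LOAD 1  : [1, 6]
SUB     : [-5]
PUSH -8 : [-5, -8]
SWAP    : [-8, -5]
EQ      : [0]
DUP     : [0, 0]
PUSH 0  : [0, 0, 0]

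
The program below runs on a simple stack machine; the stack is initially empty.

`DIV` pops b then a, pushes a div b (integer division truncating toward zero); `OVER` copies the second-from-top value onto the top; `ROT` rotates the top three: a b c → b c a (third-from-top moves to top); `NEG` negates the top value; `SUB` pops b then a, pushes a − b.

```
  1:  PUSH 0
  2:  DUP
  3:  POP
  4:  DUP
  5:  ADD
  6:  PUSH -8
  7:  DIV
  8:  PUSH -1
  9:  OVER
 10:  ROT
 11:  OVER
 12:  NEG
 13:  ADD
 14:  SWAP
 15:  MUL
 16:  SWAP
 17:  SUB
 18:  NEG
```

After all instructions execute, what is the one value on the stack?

-1

PUSH 0  -> 0
DUP     -> 0 0
POP     -> 0
DUP     -> 0 0
ADD     -> 0
PUSH -8 -> 0 -8
DIV     -> 0
PUSH -1 -> 0 -1
OVER    -> 0 -1 0
ROT     -> -1 0 0
OVER    -> -1 0 0 0
NEG     -> -1 0 0 0
ADD     -> -1 0 0
SWAP    -> -1 0 0
MUL     -> -1 0
SWAP    -> 0 -1
SUB     -> 1
NEG     -> -1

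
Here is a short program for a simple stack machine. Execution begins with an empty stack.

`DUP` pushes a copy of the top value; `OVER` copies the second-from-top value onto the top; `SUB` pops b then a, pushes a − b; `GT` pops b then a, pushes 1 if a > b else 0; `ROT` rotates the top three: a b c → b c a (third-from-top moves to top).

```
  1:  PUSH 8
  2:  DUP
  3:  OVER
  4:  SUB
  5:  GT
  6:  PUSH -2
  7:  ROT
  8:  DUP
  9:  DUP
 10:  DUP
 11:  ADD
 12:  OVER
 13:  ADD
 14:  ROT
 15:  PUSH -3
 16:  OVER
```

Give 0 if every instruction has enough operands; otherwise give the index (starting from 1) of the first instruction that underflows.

PUSH 8  -> [8]
DUP     -> [8, 8]
OVER    -> [8, 8, 8]
SUB     -> [8, 0]
GT      -> [1]
PUSH -2 -> [1, -2]
ROT  — needs 3 operands, stack has 2 → underflow

7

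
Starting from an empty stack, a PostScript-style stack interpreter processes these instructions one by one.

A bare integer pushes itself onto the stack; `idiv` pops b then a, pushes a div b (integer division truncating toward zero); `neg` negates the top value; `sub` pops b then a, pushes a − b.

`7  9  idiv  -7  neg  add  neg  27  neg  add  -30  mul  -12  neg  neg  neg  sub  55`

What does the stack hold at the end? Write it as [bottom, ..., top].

7     7
9     7 9
idiv  0
-7    0 -7
neg   0 7
add   7
neg   -7
27    -7 27
neg   -7 -27
add   -34
-30   -34 -30
mul   1020
-12   1020 -12
neg   1020 12
neg   1020 -12
neg   1020 12
sub   1008
55    1008 55

[1008, 55]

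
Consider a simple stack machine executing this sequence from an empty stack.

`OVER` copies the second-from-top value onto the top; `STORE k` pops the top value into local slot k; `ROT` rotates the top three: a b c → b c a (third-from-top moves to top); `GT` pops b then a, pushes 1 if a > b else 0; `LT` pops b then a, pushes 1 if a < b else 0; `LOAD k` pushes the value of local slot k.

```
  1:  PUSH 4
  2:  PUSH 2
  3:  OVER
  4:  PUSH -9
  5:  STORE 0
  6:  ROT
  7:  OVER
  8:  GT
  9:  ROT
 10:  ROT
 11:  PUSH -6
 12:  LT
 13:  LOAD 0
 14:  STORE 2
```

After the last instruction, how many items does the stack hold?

3

PUSH 4  → 4
PUSH 2  → 4 2
OVER    → 4 2 4
PUSH -9 → 4 2 4 -9
STORE 0 → 4 2 4
ROT     → 2 4 4
OVER    → 2 4 4 4
GT      → 2 4 0
ROT     → 4 0 2
ROT     → 0 2 4
PUSH -6 → 0 2 4 -6
LT      → 0 2 0
LOAD 0  → 0 2 0 -9
STORE 2 → 0 2 0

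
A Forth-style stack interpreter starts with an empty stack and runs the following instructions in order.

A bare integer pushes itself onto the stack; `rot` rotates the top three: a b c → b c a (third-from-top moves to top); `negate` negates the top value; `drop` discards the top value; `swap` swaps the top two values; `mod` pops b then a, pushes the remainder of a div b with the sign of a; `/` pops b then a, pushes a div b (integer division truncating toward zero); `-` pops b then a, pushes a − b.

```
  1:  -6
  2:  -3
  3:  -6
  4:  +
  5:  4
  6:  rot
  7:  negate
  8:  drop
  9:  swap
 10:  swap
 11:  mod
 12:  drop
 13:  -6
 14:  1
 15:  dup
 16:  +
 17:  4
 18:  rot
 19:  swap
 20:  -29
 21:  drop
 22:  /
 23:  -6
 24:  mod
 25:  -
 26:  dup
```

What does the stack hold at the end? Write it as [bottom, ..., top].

-6     → [-6]
-3     → [-6, -3]
-6     → [-6, -3, -6]
+      → [-6, -9]
4      → [-6, -9, 4]
rot    → [-9, 4, -6]
negate → [-9, 4, 6]
drop   → [-9, 4]
swap   → [4, -9]
swap   → [-9, 4]
mod    → [-1]
drop   → []
-6     → [-6]
1      → [-6, 1]
dup    → [-6, 1, 1]
+      → [-6, 2]
4      → [-6, 2, 4]
rot    → [2, 4, -6]
swap   → [2, -6, 4]
-29    → [2, -6, 4, -29]
drop   → [2, -6, 4]
/      → [2, -1]
-6     → [2, -1, -6]
mod    → [2, -1]
-      → [3]
dup    → [3, 3]

[3, 3]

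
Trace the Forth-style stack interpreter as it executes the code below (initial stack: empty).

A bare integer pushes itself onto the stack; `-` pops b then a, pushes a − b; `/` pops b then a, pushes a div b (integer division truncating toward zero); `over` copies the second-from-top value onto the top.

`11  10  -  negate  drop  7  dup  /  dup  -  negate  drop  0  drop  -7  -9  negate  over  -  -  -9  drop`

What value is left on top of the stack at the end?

-23

11      11
10      11 10
-       1
negate  -1
drop    (empty)
7       7
dup     7 7
/       1
dup     1 1
-       0
negate  0
drop    (empty)
0       0
drop    (empty)
-7      -7
-9      -7 -9
negate  -7 9
over    -7 9 -7
-       -7 16
-       -23
-9      -23 -9
drop    -23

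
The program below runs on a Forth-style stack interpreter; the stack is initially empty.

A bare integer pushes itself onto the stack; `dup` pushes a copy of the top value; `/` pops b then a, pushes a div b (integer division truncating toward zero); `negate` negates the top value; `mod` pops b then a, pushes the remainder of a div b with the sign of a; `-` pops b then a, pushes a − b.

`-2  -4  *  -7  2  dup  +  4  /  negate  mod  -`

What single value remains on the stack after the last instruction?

8

-2      -2
-4      -2 -4
*       8
-7      8 -7
2       8 -7 2
dup     8 -7 2 2
+       8 -7 4
4       8 -7 4 4
/       8 -7 1
negate  8 -7 -1
mod     8 0
-       8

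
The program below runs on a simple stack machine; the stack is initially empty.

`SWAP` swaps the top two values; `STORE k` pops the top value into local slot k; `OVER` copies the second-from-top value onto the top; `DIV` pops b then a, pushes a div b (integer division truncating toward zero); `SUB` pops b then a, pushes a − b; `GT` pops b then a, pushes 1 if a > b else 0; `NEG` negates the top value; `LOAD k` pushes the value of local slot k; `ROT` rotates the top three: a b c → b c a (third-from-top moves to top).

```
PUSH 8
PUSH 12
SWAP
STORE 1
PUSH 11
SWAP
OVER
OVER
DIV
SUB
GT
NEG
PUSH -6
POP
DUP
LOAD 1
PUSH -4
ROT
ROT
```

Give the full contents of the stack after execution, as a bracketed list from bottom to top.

[0, -4, 0, 8]

PUSH 8  -> 8
PUSH 12 -> 8 12
SWAP    -> 12 8
STORE 1 -> 12
PUSH 11 -> 12 11
SWAP    -> 11 12
OVER    -> 11 12 11
OVER    -> 11 12 11 12
DIV     -> 11 12 0
SUB     -> 11 12
GT      -> 0
NEG     -> 0
PUSH -6 -> 0 -6
POP     -> 0
DUP     -> 0 0
LOAD 1  -> 0 0 8
PUSH -4 -> 0 0 8 -4
ROT     -> 0 8 -4 0
ROT     -> 0 -4 0 8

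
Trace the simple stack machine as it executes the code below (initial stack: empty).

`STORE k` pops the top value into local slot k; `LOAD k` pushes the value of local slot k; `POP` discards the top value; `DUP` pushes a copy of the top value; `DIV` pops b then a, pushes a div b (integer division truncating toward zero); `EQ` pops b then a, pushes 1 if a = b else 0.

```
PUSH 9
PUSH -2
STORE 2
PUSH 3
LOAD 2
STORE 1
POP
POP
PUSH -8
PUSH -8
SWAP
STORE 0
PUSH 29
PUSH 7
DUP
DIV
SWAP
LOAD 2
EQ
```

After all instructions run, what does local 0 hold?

-8

PUSH 9   9
PUSH -2  9 -2
STORE 2  9
PUSH 3   9 3
LOAD 2   9 3 -2
STORE 1  9 3
POP      9
POP      (empty)
PUSH -8  -8
PUSH -8  -8 -8
SWAP     -8 -8
STORE 0  -8
PUSH 29  -8 29
PUSH 7   -8 29 7
DUP      -8 29 7 7
DIV      -8 29 1
SWAP     -8 1 29
LOAD 2   -8 1 29 -2
EQ       -8 1 0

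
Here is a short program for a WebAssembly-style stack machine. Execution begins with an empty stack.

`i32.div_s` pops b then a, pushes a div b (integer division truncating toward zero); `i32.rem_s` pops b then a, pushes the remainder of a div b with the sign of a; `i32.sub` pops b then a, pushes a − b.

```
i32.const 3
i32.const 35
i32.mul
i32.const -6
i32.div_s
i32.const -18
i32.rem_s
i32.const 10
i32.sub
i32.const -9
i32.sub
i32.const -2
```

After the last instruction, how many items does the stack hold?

2

i32.const 3   → 3
i32.const 35  → 3 35
i32.mul       → 105
i32.const -6  → 105 -6
i32.div_s     → -17
i32.const -18 → -17 -18
i32.rem_s     → -17
i32.const 10  → -17 10
i32.sub       → -27
i32.const -9  → -27 -9
i32.sub       → -18
i32.const -2  → -18 -2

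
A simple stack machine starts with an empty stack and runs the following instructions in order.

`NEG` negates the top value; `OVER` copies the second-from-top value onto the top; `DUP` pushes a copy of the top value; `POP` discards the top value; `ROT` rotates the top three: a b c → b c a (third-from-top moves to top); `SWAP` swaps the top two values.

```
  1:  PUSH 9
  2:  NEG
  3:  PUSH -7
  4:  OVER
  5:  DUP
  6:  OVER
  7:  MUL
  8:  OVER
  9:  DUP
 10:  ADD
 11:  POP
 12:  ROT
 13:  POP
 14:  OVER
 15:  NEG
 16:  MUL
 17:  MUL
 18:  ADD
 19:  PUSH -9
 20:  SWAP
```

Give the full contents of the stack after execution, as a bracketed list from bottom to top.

[-9, -6570]

PUSH 9  : [9]
NEG     : [-9]
PUSH -7 : [-9, -7]
OVER    : [-9, -7, -9]
DUP     : [-9, -7, -9, -9]
OVER    : [-9, -7, -9, -9, -9]
MUL     : [-9, -7, -9, 81]
OVER    : [-9, -7, -9, 81, -9]
DUP     : [-9, -7, -9, 81, -9, -9]
ADD     : [-9, -7, -9, 81, -18]
POP     : [-9, -7, -9, 81]
ROT     : [-9, -9, 81, -7]
POP     : [-9, -9, 81]
OVER    : [-9, -9, 81, -9]
NEG     : [-9, -9, 81, 9]
MUL     : [-9, -9, 729]
MUL     : [-9, -6561]
ADD     : [-6570]
PUSH -9 : [-6570, -9]
SWAP    : [-9, -6570]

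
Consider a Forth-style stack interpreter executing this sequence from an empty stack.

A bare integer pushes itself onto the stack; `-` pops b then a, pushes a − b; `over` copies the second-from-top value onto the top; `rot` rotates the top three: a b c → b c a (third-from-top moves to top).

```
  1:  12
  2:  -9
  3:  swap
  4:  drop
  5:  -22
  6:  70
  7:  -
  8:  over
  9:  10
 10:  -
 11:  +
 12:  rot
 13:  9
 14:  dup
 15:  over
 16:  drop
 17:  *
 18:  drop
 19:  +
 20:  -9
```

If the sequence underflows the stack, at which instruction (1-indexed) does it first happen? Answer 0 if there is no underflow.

12    [12]
-9    [12, -9]
swap  [-9, 12]
drop  [-9]
-22   [-9, -22]
70    [-9, -22, 70]
-     [-9, -92]
over  [-9, -92, -9]
10    [-9, -92, -9, 10]
-     [-9, -92, -19]
+     [-9, -111]
rot  — needs 3 operands, stack has 2 → underflow

12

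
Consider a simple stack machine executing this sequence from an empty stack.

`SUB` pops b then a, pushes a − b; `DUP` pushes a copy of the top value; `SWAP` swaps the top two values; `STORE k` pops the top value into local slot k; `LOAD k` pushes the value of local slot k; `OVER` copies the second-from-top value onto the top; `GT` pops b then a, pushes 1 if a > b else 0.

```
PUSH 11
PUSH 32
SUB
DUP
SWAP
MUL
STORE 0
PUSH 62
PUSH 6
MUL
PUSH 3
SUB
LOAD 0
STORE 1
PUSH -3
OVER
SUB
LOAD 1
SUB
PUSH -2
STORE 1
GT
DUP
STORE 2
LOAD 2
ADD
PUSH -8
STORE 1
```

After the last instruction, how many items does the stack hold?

1

PUSH 11 → 11
PUSH 32 → 11 32
SUB     → -21
DUP     → -21 -21
SWAP    → -21 -21
MUL     → 441
STORE 0 → (empty)
PUSH 62 → 62
PUSH 6  → 62 6
MUL     → 372
PUSH 3  → 372 3
SUB     → 369
LOAD 0  → 369 441
STORE 1 → 369
PUSH -3 → 369 -3
OVER    → 369 -3 369
SUB     → 369 -372
LOAD 1  → 369 -372 441
SUB     → 369 -813
PUSH -2 → 369 -813 -2
STORE 1 → 369 -813
GT      → 1
DUP     → 1 1
STORE 2 → 1
LOAD 2  → 1 1
ADD     → 2
PUSH -8 → 2 -8
STORE 1 → 2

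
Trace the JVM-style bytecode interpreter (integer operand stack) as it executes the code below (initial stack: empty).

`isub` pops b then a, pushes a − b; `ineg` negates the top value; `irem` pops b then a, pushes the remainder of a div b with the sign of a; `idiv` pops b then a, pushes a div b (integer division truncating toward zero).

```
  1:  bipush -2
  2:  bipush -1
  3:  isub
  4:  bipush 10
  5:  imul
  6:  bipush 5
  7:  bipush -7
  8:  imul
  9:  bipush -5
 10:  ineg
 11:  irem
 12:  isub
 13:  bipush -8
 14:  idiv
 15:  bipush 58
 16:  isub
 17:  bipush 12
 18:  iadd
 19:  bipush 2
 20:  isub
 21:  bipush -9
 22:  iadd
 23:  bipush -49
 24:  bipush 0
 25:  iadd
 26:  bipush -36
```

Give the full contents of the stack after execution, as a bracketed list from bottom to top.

bipush -2  → [-2]
bipush -1  → [-2, -1]
isub       → [-1]
bipush 10  → [-1, 10]
imul       → [-10]
bipush 5   → [-10, 5]
bipush -7  → [-10, 5, -7]
imul       → [-10, -35]
bipush -5  → [-10, -35, -5]
ineg       → [-10, -35, 5]
irem       → [-10, 0]
isub       → [-10]
bipush -8  → [-10, -8]
idiv       → [1]
bipush 58  → [1, 58]
isub       → [-57]
bipush 12  → [-57, 12]
iadd       → [-45]
bipush 2   → [-45, 2]
isub       → [-47]
bipush -9  → [-47, -9]
iadd       → [-56]
bipush -49 → [-56, -49]
bipush 0   → [-56, -49, 0]
iadd       → [-56, -49]
bipush -36 → [-56, -49, -36]

[-56, -49, -36]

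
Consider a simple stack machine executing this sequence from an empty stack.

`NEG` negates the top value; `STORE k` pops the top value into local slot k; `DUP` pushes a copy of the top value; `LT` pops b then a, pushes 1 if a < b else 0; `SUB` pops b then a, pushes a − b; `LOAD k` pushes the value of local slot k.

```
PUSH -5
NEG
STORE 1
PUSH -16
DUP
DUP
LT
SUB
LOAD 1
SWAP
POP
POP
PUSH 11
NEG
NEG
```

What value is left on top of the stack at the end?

11

PUSH -5  → -5
NEG      → 5
STORE 1  → (empty)
PUSH -16 → -16
DUP      → -16 -16
DUP      → -16 -16 -16
LT       → -16 0
SUB      → -16
LOAD 1   → -16 5
SWAP     → 5 -16
POP      → 5
POP      → (empty)
PUSH 11  → 11
NEG      → -11
NEG      → 11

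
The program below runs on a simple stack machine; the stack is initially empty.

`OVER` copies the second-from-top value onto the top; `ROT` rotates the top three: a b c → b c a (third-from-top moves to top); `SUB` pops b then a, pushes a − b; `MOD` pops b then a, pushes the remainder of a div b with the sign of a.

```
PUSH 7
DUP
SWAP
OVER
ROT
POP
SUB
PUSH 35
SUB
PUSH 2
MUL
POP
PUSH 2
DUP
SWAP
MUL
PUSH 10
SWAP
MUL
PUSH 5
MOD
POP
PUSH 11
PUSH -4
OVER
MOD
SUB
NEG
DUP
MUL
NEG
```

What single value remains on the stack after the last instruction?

-225

PUSH 7   [7]
DUP      [7, 7]
SWAP     [7, 7]
OVER     [7, 7, 7]
ROT      [7, 7, 7]
POP      [7, 7]
SUB      [0]
PUSH 35  [0, 35]
SUB      [-35]
PUSH 2   [-35, 2]
MUL      [-70]
POP      []
PUSH 2   [2]
DUP      [2, 2]
SWAP     [2, 2]
MUL      [4]
PUSH 10  [4, 10]
SWAP     [10, 4]
MUL      [40]
PUSH 5   [40, 5]
MOD      [0]
POP      []
PUSH 11  [11]
PUSH -4  [11, -4]
OVER     [11, -4, 11]
MOD      [11, -4]
SUB      [15]
NEG      [-15]
DUP      [-15, -15]
MUL      [225]
NEG      [-225]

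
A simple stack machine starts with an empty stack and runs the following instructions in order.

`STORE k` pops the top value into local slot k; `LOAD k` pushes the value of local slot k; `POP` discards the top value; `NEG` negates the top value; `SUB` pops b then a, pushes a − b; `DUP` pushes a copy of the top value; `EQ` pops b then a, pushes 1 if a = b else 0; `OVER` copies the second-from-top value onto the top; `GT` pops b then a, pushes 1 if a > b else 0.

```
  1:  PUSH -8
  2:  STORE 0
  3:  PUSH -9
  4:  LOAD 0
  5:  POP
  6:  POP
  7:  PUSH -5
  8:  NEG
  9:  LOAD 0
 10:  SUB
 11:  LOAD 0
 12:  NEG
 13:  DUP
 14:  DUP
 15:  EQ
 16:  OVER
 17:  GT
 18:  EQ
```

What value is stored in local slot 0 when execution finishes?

PUSH -8 → -8
STORE 0 → (empty)
PUSH -9 → -9
LOAD 0  → -9 -8
POP     → -9
POP     → (empty)
PUSH -5 → -5
NEG     → 5
LOAD 0  → 5 -8
SUB     → 13
LOAD 0  → 13 -8
NEG     → 13 8
DUP     → 13 8 8
DUP     → 13 8 8 8
EQ      → 13 8 1
OVER    → 13 8 1 8
GT      → 13 8 0
EQ      → 13 0

-8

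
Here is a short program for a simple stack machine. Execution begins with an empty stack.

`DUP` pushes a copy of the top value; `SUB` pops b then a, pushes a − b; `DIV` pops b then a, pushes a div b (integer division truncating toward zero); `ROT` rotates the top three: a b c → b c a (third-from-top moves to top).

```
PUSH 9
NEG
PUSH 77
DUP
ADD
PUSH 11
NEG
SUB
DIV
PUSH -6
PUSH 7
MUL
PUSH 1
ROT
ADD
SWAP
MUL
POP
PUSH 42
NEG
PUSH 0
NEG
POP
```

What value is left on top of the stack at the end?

PUSH 9   [9]
NEG      [-9]
PUSH 77  [-9, 77]
DUP      [-9, 77, 77]
ADD      [-9, 154]
PUSH 11  [-9, 154, 11]
NEG      [-9, 154, -11]
SUB      [-9, 165]
DIV      [0]
PUSH -6  [0, -6]
PUSH 7   [0, -6, 7]
MUL      [0, -42]
PUSH 1   [0, -42, 1]
ROT      [-42, 1, 0]
ADD      [-42, 1]
SWAP     [1, -42]
MUL      [-42]
POP      []
PUSH 42  [42]
NEG      [-42]
PUSH 0   [-42, 0]
NEG      [-42, 0]
POP      [-42]

-42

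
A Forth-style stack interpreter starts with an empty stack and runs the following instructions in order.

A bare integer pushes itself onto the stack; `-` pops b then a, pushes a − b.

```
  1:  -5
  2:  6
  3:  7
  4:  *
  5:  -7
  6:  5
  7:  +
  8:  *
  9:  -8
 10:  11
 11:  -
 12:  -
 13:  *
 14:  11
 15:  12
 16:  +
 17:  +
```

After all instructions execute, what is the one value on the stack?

348

-5  [-5]
6   [-5, 6]
7   [-5, 6, 7]
*   [-5, 42]
-7  [-5, 42, -7]
5   [-5, 42, -7, 5]
+   [-5, 42, -2]
*   [-5, -84]
-8  [-5, -84, -8]
11  [-5, -84, -8, 11]
-   [-5, -84, -19]
-   [-5, -65]
*   [325]
11  [325, 11]
12  [325, 11, 12]
+   [325, 23]
+   [348]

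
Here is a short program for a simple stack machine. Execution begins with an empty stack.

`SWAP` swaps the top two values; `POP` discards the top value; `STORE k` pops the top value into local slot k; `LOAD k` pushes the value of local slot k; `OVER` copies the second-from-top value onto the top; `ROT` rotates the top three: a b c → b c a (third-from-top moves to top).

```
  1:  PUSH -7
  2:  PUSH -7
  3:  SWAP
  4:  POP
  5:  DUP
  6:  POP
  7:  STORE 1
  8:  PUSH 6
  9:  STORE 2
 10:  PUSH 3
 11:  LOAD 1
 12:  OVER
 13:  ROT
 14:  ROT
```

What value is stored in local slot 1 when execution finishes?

PUSH -7 : [-7]
PUSH -7 : [-7, -7]
SWAP    : [-7, -7]
POP     : [-7]
DUP     : [-7, -7]
POP     : [-7]
STORE 1 : []
PUSH 6  : [6]
STORE 2 : []
PUSH 3  : [3]
LOAD 1  : [3, -7]
OVER    : [3, -7, 3]
ROT     : [-7, 3, 3]
ROT     : [3, 3, -7]

-7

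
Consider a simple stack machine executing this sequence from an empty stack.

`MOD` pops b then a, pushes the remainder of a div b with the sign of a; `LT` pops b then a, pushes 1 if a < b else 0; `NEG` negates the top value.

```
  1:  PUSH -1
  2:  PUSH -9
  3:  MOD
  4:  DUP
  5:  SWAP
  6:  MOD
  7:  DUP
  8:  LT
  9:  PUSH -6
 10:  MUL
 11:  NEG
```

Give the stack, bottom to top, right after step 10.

PUSH -1 → -1
PUSH -9 → -1 -9
MOD     → -1
DUP     → -1 -1
SWAP    → -1 -1
MOD     → 0
DUP     → 0 0
LT      → 0
PUSH -6 → 0 -6
MUL     → 0

[0]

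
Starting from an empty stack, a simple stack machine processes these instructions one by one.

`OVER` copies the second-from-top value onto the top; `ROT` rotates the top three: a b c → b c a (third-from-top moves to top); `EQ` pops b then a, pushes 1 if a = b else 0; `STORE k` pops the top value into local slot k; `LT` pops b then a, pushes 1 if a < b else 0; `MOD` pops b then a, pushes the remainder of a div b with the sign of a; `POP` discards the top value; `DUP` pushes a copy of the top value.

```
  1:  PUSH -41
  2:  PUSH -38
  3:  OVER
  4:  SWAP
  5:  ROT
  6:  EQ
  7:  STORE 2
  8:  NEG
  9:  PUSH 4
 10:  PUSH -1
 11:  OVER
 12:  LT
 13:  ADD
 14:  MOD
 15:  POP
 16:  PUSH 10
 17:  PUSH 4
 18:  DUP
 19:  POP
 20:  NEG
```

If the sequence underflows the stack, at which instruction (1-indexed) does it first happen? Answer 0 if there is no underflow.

PUSH -41  [-41]
PUSH -38  [-41, -38]
OVER      [-41, -38, -41]
SWAP      [-41, -41, -38]
ROT       [-41, -38, -41]
EQ        [-41, 0]
STORE 2   [-41]
NEG       [41]
PUSH 4    [41, 4]
PUSH -1   [41, 4, -1]
OVER      [41, 4, -1, 4]
LT        [41, 4, 1]
ADD       [41, 5]
MOD       [1]
POP       []
PUSH 10   [10]
PUSH 4    [10, 4]
DUP       [10, 4, 4]
POP       [10, 4]
NEG       [10, -4]

0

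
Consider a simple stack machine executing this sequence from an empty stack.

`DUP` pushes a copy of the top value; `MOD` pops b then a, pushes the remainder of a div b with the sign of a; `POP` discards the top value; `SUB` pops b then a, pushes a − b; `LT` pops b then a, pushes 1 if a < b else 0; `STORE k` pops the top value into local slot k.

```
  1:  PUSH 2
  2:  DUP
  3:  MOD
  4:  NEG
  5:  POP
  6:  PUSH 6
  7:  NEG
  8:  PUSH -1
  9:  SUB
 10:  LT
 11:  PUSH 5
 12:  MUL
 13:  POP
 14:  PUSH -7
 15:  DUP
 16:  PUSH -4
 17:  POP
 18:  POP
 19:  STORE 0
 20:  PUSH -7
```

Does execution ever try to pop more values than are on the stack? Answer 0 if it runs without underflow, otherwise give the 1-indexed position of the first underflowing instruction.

PUSH 2  → 2
DUP     → 2 2
MOD     → 0
NEG     → 0
POP     → (empty)
PUSH 6  → 6
NEG     → -6
PUSH -1 → -6 -1
SUB     → -5
LT  — needs 2 operands, stack has 1 → underflow

10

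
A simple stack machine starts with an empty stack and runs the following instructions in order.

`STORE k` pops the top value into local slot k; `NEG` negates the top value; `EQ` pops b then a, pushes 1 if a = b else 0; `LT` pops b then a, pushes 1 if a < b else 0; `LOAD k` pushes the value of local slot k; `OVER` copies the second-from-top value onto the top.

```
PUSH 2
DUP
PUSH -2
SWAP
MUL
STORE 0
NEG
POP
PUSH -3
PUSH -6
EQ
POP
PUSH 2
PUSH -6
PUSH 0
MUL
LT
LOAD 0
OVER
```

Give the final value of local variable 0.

PUSH 2  : [2]
DUP     : [2, 2]
PUSH -2 : [2, 2, -2]
SWAP    : [2, -2, 2]
MUL     : [2, -4]
STORE 0 : [2]
NEG     : [-2]
POP     : []
PUSH -3 : [-3]
PUSH -6 : [-3, -6]
EQ      : [0]
POP     : []
PUSH 2  : [2]
PUSH -6 : [2, -6]
PUSH 0  : [2, -6, 0]
MUL     : [2, 0]
LT      : [0]
LOAD 0  : [0, -4]
OVER    : [0, -4, 0]

-4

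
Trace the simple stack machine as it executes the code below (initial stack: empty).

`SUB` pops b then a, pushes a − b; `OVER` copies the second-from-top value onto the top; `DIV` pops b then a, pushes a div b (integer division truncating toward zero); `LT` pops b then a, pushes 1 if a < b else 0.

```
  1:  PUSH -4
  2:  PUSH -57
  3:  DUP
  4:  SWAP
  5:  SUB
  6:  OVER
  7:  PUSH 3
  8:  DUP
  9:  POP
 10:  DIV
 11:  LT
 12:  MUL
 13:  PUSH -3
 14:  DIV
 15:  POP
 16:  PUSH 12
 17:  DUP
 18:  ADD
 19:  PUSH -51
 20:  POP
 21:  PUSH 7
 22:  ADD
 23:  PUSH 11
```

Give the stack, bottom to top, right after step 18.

[24]

PUSH -4  → -4
PUSH -57 → -4 -57
DUP      → -4 -57 -57
SWAP     → -4 -57 -57
SUB      → -4 0
OVER     → -4 0 -4
PUSH 3   → -4 0 -4 3
DUP      → -4 0 -4 3 3
POP      → -4 0 -4 3
DIV      → -4 0 -1
LT       → -4 0
MUL      → 0
PUSH -3  → 0 -3
DIV      → 0
POP      → (empty)
PUSH 12  → 12
DUP      → 12 12
ADD      → 24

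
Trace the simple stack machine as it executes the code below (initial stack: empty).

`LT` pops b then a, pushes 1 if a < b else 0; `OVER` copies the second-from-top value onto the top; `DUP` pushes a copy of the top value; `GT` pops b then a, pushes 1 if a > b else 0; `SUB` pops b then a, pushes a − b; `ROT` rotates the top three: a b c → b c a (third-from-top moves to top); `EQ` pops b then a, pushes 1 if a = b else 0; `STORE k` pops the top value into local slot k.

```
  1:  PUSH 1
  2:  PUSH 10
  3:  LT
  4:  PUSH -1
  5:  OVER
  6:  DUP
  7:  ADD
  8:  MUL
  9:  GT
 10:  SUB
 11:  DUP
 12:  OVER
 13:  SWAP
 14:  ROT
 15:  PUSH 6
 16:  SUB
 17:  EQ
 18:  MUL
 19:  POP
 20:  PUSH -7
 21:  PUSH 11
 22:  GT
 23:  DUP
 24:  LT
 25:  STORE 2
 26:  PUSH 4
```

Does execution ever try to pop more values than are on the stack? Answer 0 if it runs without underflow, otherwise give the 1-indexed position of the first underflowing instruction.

PUSH 1  : 1
PUSH 10 : 1 10
LT      : 1
PUSH -1 : 1 -1
OVER    : 1 -1 1
DUP     : 1 -1 1 1
ADD     : 1 -1 2
MUL     : 1 -2
GT      : 1
SUB  — needs 2 operands, stack has 1 → underflow

10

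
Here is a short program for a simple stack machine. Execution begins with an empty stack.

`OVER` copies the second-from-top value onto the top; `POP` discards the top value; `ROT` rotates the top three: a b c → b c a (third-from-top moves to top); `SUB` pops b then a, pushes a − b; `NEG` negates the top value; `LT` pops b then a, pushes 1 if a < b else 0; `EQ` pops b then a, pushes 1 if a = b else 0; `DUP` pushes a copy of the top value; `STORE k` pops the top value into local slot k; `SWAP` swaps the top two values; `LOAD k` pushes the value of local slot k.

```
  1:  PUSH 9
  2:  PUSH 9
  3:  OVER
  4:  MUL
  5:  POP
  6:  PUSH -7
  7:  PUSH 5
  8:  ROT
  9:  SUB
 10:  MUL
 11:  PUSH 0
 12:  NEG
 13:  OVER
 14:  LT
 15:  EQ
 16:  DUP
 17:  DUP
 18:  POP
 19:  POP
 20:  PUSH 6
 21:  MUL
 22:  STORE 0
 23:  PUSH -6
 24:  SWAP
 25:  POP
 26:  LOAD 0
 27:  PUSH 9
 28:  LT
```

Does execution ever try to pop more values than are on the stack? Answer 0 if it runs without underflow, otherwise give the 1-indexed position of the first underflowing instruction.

24

PUSH 9  -> [9]
PUSH 9  -> [9, 9]
OVER    -> [9, 9, 9]
MUL     -> [9, 81]
POP     -> [9]
PUSH -7 -> [9, -7]
PUSH 5  -> [9, -7, 5]
ROT     -> [-7, 5, 9]
SUB     -> [-7, -4]
MUL     -> [28]
PUSH 0  -> [28, 0]
NEG     -> [28, 0]
OVER    -> [28, 0, 28]
LT      -> [28, 1]
EQ      -> [0]
DUP     -> [0, 0]
DUP     -> [0, 0, 0]
POP     -> [0, 0]
POP     -> [0]
PUSH 6  -> [0, 6]
MUL     -> [0]
STORE 0 -> []
PUSH -6 -> [-6]
SWAP  — needs 2 operands, stack has 1 → underflow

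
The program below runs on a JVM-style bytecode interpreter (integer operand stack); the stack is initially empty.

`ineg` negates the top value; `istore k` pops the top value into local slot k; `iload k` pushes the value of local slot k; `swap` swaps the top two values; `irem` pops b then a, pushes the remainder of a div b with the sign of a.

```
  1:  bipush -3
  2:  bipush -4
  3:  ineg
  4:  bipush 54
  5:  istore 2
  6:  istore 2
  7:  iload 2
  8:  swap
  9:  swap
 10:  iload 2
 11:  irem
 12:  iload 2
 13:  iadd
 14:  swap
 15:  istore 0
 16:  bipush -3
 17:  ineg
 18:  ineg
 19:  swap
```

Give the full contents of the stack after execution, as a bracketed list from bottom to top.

[-3, 4]

bipush -3  [-3]
bipush -4  [-3, -4]
ineg       [-3, 4]
bipush 54  [-3, 4, 54]
istore 2   [-3, 4]
istore 2   [-3]
iload 2    [-3, 4]
swap       [4, -3]
swap       [-3, 4]
iload 2    [-3, 4, 4]
irem       [-3, 0]
iload 2    [-3, 0, 4]
iadd       [-3, 4]
swap       [4, -3]
istore 0   [4]
bipush -3  [4, -3]
ineg       [4, 3]
ineg       [4, -3]
swap       [-3, 4]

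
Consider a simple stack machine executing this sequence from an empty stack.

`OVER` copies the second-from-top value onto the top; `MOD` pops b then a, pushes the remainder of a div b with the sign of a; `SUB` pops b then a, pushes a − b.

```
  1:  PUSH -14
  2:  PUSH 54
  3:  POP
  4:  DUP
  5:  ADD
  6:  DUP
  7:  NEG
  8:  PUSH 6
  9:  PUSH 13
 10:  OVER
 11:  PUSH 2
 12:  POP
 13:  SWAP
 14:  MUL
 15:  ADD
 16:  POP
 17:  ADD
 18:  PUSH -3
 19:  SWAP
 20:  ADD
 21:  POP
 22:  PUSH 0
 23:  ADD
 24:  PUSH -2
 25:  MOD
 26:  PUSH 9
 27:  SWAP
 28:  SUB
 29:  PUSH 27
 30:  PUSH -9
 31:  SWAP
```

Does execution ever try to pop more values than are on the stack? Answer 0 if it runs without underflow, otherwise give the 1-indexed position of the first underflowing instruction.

PUSH -14 → [-14]
PUSH 54  → [-14, 54]
POP      → [-14]
DUP      → [-14, -14]
ADD      → [-28]
DUP      → [-28, -28]
NEG      → [-28, 28]
PUSH 6   → [-28, 28, 6]
PUSH 13  → [-28, 28, 6, 13]
OVER     → [-28, 28, 6, 13, 6]
PUSH 2   → [-28, 28, 6, 13, 6, 2]
POP      → [-28, 28, 6, 13, 6]
SWAP     → [-28, 28, 6, 6, 13]
MUL      → [-28, 28, 6, 78]
ADD      → [-28, 28, 84]
POP      → [-28, 28]
ADD      → [0]
PUSH -3  → [0, -3]
SWAP     → [-3, 0]
ADD      → [-3]
POP      → []
PUSH 0   → [0]
ADD  — needs 2 operands, stack has 1 → underflow

23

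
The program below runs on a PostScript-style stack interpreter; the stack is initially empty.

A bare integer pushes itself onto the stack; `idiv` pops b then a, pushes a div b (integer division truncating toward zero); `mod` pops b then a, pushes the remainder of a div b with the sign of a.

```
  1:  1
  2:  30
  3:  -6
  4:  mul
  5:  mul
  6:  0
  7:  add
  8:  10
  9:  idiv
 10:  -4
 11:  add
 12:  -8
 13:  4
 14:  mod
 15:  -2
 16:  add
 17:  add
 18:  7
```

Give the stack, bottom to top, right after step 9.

1    -> 1
30   -> 1 30
-6   -> 1 30 -6
mul  -> 1 -180
mul  -> -180
0    -> -180 0
add  -> -180
10   -> -180 10
idiv -> -18

[-18]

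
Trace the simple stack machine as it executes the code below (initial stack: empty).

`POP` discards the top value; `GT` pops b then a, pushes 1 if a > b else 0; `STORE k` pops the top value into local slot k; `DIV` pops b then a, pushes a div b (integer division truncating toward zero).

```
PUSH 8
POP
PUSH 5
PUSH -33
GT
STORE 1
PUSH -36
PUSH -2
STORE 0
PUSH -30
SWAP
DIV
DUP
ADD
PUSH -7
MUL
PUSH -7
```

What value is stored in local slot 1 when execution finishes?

1

PUSH 8   -> 8
POP      -> (empty)
PUSH 5   -> 5
PUSH -33 -> 5 -33
GT       -> 1
STORE 1  -> (empty)
PUSH -36 -> -36
PUSH -2  -> -36 -2
STORE 0  -> -36
PUSH -30 -> -36 -30
SWAP     -> -30 -36
DIV      -> 0
DUP      -> 0 0
ADD      -> 0
PUSH -7  -> 0 -7
MUL      -> 0
PUSH -7  -> 0 -7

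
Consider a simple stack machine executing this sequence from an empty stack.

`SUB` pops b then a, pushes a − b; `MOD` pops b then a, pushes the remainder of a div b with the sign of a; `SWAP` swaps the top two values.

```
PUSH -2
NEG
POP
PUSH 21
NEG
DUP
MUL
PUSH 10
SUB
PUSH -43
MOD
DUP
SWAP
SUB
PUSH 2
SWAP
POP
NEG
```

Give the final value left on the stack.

-2

PUSH -2  -> -2
NEG      -> 2
POP      -> (empty)
PUSH 21  -> 21
NEG      -> -21
DUP      -> -21 -21
MUL      -> 441
PUSH 10  -> 441 10
SUB      -> 431
PUSH -43 -> 431 -43
MOD      -> 1
DUP      -> 1 1
SWAP     -> 1 1
SUB      -> 0
PUSH 2   -> 0 2
SWAP     -> 2 0
POP      -> 2
NEG      -> -2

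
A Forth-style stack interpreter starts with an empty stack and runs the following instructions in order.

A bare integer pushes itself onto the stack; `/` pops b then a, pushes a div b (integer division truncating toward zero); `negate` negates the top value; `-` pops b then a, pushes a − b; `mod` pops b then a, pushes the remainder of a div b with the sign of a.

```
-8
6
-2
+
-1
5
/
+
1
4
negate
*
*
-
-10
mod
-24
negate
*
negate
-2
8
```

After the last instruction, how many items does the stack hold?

3

-8     → [-8]
6      → [-8, 6]
-2     → [-8, 6, -2]
+      → [-8, 4]
-1     → [-8, 4, -1]
5      → [-8, 4, -1, 5]
/      → [-8, 4, 0]
+      → [-8, 4]
1      → [-8, 4, 1]
4      → [-8, 4, 1, 4]
negate → [-8, 4, 1, -4]
*      → [-8, 4, -4]
*      → [-8, -16]
-      → [8]
-10    → [8, -10]
mod    → [8]
-24    → [8, -24]
negate → [8, 24]
*      → [192]
negate → [-192]
-2     → [-192, -2]
8      → [-192, -2, 8]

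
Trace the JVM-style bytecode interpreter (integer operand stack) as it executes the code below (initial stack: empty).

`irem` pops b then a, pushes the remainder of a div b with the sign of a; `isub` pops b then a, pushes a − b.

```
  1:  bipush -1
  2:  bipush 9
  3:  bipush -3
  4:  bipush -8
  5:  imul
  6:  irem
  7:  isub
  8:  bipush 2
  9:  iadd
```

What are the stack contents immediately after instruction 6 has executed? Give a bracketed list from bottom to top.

[-1, 9]

bipush -1  [-1]
bipush 9   [-1, 9]
bipush -3  [-1, 9, -3]
bipush -8  [-1, 9, -3, -8]
imul       [-1, 9, 24]
irem       [-1, 9]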